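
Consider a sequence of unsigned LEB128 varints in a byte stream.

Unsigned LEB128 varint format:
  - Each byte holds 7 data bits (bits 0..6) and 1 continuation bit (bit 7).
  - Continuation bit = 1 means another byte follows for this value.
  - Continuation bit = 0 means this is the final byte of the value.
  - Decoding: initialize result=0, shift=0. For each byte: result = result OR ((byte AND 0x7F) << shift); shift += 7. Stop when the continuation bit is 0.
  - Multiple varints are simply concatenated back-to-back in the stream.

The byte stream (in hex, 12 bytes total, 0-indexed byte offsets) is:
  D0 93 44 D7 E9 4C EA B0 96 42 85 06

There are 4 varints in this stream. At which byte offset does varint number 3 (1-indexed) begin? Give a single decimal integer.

  byte[0]=0xD0 cont=1 payload=0x50=80: acc |= 80<<0 -> acc=80 shift=7
  byte[1]=0x93 cont=1 payload=0x13=19: acc |= 19<<7 -> acc=2512 shift=14
  byte[2]=0x44 cont=0 payload=0x44=68: acc |= 68<<14 -> acc=1116624 shift=21 [end]
Varint 1: bytes[0:3] = D0 93 44 -> value 1116624 (3 byte(s))
  byte[3]=0xD7 cont=1 payload=0x57=87: acc |= 87<<0 -> acc=87 shift=7
  byte[4]=0xE9 cont=1 payload=0x69=105: acc |= 105<<7 -> acc=13527 shift=14
  byte[5]=0x4C cont=0 payload=0x4C=76: acc |= 76<<14 -> acc=1258711 shift=21 [end]
Varint 2: bytes[3:6] = D7 E9 4C -> value 1258711 (3 byte(s))
  byte[6]=0xEA cont=1 payload=0x6A=106: acc |= 106<<0 -> acc=106 shift=7
  byte[7]=0xB0 cont=1 payload=0x30=48: acc |= 48<<7 -> acc=6250 shift=14
  byte[8]=0x96 cont=1 payload=0x16=22: acc |= 22<<14 -> acc=366698 shift=21
  byte[9]=0x42 cont=0 payload=0x42=66: acc |= 66<<21 -> acc=138778730 shift=28 [end]
Varint 3: bytes[6:10] = EA B0 96 42 -> value 138778730 (4 byte(s))
  byte[10]=0x85 cont=1 payload=0x05=5: acc |= 5<<0 -> acc=5 shift=7
  byte[11]=0x06 cont=0 payload=0x06=6: acc |= 6<<7 -> acc=773 shift=14 [end]
Varint 4: bytes[10:12] = 85 06 -> value 773 (2 byte(s))

Answer: 6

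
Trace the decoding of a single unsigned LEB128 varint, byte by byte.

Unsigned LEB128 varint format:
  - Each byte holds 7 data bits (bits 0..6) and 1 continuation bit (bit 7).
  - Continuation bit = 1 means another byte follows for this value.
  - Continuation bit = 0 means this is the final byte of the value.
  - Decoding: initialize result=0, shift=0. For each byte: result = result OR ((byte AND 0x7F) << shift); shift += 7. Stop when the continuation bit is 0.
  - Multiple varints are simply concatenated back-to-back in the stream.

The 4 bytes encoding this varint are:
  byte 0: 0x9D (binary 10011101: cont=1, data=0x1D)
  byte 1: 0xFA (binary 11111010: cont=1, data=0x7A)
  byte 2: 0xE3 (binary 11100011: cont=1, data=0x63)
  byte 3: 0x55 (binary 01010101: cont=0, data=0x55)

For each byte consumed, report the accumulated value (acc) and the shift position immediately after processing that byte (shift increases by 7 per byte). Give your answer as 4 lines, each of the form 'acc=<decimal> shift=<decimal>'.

Answer: acc=29 shift=7
acc=15645 shift=14
acc=1637661 shift=21
acc=179895581 shift=28

Derivation:
byte 0=0x9D: payload=0x1D=29, contrib = 29<<0 = 29; acc -> 29, shift -> 7
byte 1=0xFA: payload=0x7A=122, contrib = 122<<7 = 15616; acc -> 15645, shift -> 14
byte 2=0xE3: payload=0x63=99, contrib = 99<<14 = 1622016; acc -> 1637661, shift -> 21
byte 3=0x55: payload=0x55=85, contrib = 85<<21 = 178257920; acc -> 179895581, shift -> 28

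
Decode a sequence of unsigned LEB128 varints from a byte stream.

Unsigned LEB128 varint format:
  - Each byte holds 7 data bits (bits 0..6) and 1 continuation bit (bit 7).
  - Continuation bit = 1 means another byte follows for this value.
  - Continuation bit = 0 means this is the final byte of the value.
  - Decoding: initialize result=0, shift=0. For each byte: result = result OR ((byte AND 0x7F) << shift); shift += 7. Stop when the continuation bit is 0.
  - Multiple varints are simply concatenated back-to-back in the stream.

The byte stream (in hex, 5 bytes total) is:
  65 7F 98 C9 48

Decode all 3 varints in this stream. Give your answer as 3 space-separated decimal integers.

Answer: 101 127 1189016

Derivation:
  byte[0]=0x65 cont=0 payload=0x65=101: acc |= 101<<0 -> acc=101 shift=7 [end]
Varint 1: bytes[0:1] = 65 -> value 101 (1 byte(s))
  byte[1]=0x7F cont=0 payload=0x7F=127: acc |= 127<<0 -> acc=127 shift=7 [end]
Varint 2: bytes[1:2] = 7F -> value 127 (1 byte(s))
  byte[2]=0x98 cont=1 payload=0x18=24: acc |= 24<<0 -> acc=24 shift=7
  byte[3]=0xC9 cont=1 payload=0x49=73: acc |= 73<<7 -> acc=9368 shift=14
  byte[4]=0x48 cont=0 payload=0x48=72: acc |= 72<<14 -> acc=1189016 shift=21 [end]
Varint 3: bytes[2:5] = 98 C9 48 -> value 1189016 (3 byte(s))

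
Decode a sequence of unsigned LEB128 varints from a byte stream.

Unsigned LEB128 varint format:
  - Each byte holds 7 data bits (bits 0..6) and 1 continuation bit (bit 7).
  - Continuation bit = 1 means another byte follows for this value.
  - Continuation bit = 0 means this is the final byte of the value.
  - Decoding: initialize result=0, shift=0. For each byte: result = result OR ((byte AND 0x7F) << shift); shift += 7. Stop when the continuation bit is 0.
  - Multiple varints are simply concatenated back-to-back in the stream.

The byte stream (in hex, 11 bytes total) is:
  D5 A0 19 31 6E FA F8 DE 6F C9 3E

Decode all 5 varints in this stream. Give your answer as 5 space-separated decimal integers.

  byte[0]=0xD5 cont=1 payload=0x55=85: acc |= 85<<0 -> acc=85 shift=7
  byte[1]=0xA0 cont=1 payload=0x20=32: acc |= 32<<7 -> acc=4181 shift=14
  byte[2]=0x19 cont=0 payload=0x19=25: acc |= 25<<14 -> acc=413781 shift=21 [end]
Varint 1: bytes[0:3] = D5 A0 19 -> value 413781 (3 byte(s))
  byte[3]=0x31 cont=0 payload=0x31=49: acc |= 49<<0 -> acc=49 shift=7 [end]
Varint 2: bytes[3:4] = 31 -> value 49 (1 byte(s))
  byte[4]=0x6E cont=0 payload=0x6E=110: acc |= 110<<0 -> acc=110 shift=7 [end]
Varint 3: bytes[4:5] = 6E -> value 110 (1 byte(s))
  byte[5]=0xFA cont=1 payload=0x7A=122: acc |= 122<<0 -> acc=122 shift=7
  byte[6]=0xF8 cont=1 payload=0x78=120: acc |= 120<<7 -> acc=15482 shift=14
  byte[7]=0xDE cont=1 payload=0x5E=94: acc |= 94<<14 -> acc=1555578 shift=21
  byte[8]=0x6F cont=0 payload=0x6F=111: acc |= 111<<21 -> acc=234339450 shift=28 [end]
Varint 4: bytes[5:9] = FA F8 DE 6F -> value 234339450 (4 byte(s))
  byte[9]=0xC9 cont=1 payload=0x49=73: acc |= 73<<0 -> acc=73 shift=7
  byte[10]=0x3E cont=0 payload=0x3E=62: acc |= 62<<7 -> acc=8009 shift=14 [end]
Varint 5: bytes[9:11] = C9 3E -> value 8009 (2 byte(s))

Answer: 413781 49 110 234339450 8009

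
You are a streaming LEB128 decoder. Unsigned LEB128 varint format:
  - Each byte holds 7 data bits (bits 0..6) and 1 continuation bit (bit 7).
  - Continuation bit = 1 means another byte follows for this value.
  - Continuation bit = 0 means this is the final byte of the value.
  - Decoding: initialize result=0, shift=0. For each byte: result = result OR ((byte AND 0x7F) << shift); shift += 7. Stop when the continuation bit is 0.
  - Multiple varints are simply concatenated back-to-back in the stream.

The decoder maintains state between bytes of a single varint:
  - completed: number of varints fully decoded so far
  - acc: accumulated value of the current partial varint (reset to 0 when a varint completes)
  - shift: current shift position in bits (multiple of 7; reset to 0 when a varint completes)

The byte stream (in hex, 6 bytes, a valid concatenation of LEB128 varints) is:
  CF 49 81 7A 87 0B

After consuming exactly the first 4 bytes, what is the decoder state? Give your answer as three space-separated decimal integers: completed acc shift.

byte[0]=0xCF cont=1 payload=0x4F: acc |= 79<<0 -> completed=0 acc=79 shift=7
byte[1]=0x49 cont=0 payload=0x49: varint #1 complete (value=9423); reset -> completed=1 acc=0 shift=0
byte[2]=0x81 cont=1 payload=0x01: acc |= 1<<0 -> completed=1 acc=1 shift=7
byte[3]=0x7A cont=0 payload=0x7A: varint #2 complete (value=15617); reset -> completed=2 acc=0 shift=0

Answer: 2 0 0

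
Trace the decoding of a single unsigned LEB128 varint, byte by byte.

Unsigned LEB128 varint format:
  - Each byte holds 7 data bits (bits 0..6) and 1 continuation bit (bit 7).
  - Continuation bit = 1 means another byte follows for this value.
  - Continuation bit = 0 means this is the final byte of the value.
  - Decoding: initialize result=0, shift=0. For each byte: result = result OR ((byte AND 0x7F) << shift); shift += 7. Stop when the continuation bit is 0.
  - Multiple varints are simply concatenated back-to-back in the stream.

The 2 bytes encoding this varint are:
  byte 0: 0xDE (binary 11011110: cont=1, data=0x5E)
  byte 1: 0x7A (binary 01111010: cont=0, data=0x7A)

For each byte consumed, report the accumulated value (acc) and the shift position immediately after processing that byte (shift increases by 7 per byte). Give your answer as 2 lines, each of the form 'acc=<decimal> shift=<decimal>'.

Answer: acc=94 shift=7
acc=15710 shift=14

Derivation:
byte 0=0xDE: payload=0x5E=94, contrib = 94<<0 = 94; acc -> 94, shift -> 7
byte 1=0x7A: payload=0x7A=122, contrib = 122<<7 = 15616; acc -> 15710, shift -> 14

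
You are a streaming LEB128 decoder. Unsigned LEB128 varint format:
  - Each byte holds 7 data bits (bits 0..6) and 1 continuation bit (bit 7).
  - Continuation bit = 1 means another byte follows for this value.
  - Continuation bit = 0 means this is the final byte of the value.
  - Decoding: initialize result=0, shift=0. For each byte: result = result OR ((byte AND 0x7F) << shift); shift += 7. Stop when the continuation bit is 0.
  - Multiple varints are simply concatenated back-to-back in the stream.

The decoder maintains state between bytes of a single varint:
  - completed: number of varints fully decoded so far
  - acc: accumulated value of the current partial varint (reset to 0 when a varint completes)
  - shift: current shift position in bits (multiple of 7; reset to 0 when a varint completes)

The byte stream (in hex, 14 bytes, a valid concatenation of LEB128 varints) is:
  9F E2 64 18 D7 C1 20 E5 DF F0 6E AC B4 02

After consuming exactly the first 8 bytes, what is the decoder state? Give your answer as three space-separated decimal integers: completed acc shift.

byte[0]=0x9F cont=1 payload=0x1F: acc |= 31<<0 -> completed=0 acc=31 shift=7
byte[1]=0xE2 cont=1 payload=0x62: acc |= 98<<7 -> completed=0 acc=12575 shift=14
byte[2]=0x64 cont=0 payload=0x64: varint #1 complete (value=1650975); reset -> completed=1 acc=0 shift=0
byte[3]=0x18 cont=0 payload=0x18: varint #2 complete (value=24); reset -> completed=2 acc=0 shift=0
byte[4]=0xD7 cont=1 payload=0x57: acc |= 87<<0 -> completed=2 acc=87 shift=7
byte[5]=0xC1 cont=1 payload=0x41: acc |= 65<<7 -> completed=2 acc=8407 shift=14
byte[6]=0x20 cont=0 payload=0x20: varint #3 complete (value=532695); reset -> completed=3 acc=0 shift=0
byte[7]=0xE5 cont=1 payload=0x65: acc |= 101<<0 -> completed=3 acc=101 shift=7

Answer: 3 101 7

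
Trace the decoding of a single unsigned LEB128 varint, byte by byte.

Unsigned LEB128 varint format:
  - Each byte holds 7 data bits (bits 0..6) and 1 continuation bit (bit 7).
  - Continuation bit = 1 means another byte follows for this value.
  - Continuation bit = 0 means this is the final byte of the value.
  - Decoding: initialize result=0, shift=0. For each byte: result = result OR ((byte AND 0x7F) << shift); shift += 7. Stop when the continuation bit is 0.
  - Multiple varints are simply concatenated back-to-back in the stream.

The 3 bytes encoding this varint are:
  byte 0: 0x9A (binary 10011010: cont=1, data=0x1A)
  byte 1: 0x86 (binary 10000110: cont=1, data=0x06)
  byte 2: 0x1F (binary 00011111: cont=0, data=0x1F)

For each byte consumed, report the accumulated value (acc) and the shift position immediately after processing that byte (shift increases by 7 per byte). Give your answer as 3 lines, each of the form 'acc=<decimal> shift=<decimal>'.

Answer: acc=26 shift=7
acc=794 shift=14
acc=508698 shift=21

Derivation:
byte 0=0x9A: payload=0x1A=26, contrib = 26<<0 = 26; acc -> 26, shift -> 7
byte 1=0x86: payload=0x06=6, contrib = 6<<7 = 768; acc -> 794, shift -> 14
byte 2=0x1F: payload=0x1F=31, contrib = 31<<14 = 507904; acc -> 508698, shift -> 21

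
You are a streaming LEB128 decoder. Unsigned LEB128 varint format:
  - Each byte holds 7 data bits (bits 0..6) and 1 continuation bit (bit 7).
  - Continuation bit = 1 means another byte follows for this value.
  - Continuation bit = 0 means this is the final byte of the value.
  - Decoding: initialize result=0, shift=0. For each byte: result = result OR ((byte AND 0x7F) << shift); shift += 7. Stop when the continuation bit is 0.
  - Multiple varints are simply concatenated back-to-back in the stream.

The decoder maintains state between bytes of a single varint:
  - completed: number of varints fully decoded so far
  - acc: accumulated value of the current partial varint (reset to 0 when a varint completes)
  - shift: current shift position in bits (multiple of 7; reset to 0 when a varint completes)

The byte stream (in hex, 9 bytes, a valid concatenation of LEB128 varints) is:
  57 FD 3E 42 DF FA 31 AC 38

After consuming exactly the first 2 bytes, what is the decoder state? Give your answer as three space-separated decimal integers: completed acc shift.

Answer: 1 125 7

Derivation:
byte[0]=0x57 cont=0 payload=0x57: varint #1 complete (value=87); reset -> completed=1 acc=0 shift=0
byte[1]=0xFD cont=1 payload=0x7D: acc |= 125<<0 -> completed=1 acc=125 shift=7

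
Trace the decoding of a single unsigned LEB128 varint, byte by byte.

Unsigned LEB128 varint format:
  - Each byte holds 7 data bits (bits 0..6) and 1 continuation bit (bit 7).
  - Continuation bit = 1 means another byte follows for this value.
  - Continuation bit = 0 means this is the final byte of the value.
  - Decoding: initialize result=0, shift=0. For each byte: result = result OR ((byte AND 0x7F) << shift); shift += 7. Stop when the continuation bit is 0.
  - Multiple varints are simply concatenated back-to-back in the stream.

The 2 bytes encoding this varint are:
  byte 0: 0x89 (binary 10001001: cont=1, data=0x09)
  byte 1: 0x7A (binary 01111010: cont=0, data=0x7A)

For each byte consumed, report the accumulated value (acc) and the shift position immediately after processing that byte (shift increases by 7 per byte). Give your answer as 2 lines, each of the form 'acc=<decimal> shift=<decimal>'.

Answer: acc=9 shift=7
acc=15625 shift=14

Derivation:
byte 0=0x89: payload=0x09=9, contrib = 9<<0 = 9; acc -> 9, shift -> 7
byte 1=0x7A: payload=0x7A=122, contrib = 122<<7 = 15616; acc -> 15625, shift -> 14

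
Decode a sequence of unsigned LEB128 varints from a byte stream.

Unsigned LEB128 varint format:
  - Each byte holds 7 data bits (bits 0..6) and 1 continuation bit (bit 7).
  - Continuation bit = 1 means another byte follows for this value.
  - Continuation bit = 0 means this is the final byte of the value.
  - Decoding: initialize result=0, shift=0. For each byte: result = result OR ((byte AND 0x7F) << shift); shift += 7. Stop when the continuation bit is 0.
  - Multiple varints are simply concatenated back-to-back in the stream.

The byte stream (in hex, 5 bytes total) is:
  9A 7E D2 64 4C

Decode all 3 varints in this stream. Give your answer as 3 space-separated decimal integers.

  byte[0]=0x9A cont=1 payload=0x1A=26: acc |= 26<<0 -> acc=26 shift=7
  byte[1]=0x7E cont=0 payload=0x7E=126: acc |= 126<<7 -> acc=16154 shift=14 [end]
Varint 1: bytes[0:2] = 9A 7E -> value 16154 (2 byte(s))
  byte[2]=0xD2 cont=1 payload=0x52=82: acc |= 82<<0 -> acc=82 shift=7
  byte[3]=0x64 cont=0 payload=0x64=100: acc |= 100<<7 -> acc=12882 shift=14 [end]
Varint 2: bytes[2:4] = D2 64 -> value 12882 (2 byte(s))
  byte[4]=0x4C cont=0 payload=0x4C=76: acc |= 76<<0 -> acc=76 shift=7 [end]
Varint 3: bytes[4:5] = 4C -> value 76 (1 byte(s))

Answer: 16154 12882 76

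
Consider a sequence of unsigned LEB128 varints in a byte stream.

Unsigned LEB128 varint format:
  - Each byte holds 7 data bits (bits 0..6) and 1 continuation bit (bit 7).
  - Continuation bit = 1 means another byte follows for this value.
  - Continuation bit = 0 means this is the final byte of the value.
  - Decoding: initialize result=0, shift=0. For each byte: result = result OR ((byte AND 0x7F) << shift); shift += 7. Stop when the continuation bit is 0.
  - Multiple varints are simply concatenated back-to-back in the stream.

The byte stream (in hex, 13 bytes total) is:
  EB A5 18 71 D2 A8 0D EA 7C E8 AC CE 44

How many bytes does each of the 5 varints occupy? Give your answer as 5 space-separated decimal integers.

Answer: 3 1 3 2 4

Derivation:
  byte[0]=0xEB cont=1 payload=0x6B=107: acc |= 107<<0 -> acc=107 shift=7
  byte[1]=0xA5 cont=1 payload=0x25=37: acc |= 37<<7 -> acc=4843 shift=14
  byte[2]=0x18 cont=0 payload=0x18=24: acc |= 24<<14 -> acc=398059 shift=21 [end]
Varint 1: bytes[0:3] = EB A5 18 -> value 398059 (3 byte(s))
  byte[3]=0x71 cont=0 payload=0x71=113: acc |= 113<<0 -> acc=113 shift=7 [end]
Varint 2: bytes[3:4] = 71 -> value 113 (1 byte(s))
  byte[4]=0xD2 cont=1 payload=0x52=82: acc |= 82<<0 -> acc=82 shift=7
  byte[5]=0xA8 cont=1 payload=0x28=40: acc |= 40<<7 -> acc=5202 shift=14
  byte[6]=0x0D cont=0 payload=0x0D=13: acc |= 13<<14 -> acc=218194 shift=21 [end]
Varint 3: bytes[4:7] = D2 A8 0D -> value 218194 (3 byte(s))
  byte[7]=0xEA cont=1 payload=0x6A=106: acc |= 106<<0 -> acc=106 shift=7
  byte[8]=0x7C cont=0 payload=0x7C=124: acc |= 124<<7 -> acc=15978 shift=14 [end]
Varint 4: bytes[7:9] = EA 7C -> value 15978 (2 byte(s))
  byte[9]=0xE8 cont=1 payload=0x68=104: acc |= 104<<0 -> acc=104 shift=7
  byte[10]=0xAC cont=1 payload=0x2C=44: acc |= 44<<7 -> acc=5736 shift=14
  byte[11]=0xCE cont=1 payload=0x4E=78: acc |= 78<<14 -> acc=1283688 shift=21
  byte[12]=0x44 cont=0 payload=0x44=68: acc |= 68<<21 -> acc=143890024 shift=28 [end]
Varint 5: bytes[9:13] = E8 AC CE 44 -> value 143890024 (4 byte(s))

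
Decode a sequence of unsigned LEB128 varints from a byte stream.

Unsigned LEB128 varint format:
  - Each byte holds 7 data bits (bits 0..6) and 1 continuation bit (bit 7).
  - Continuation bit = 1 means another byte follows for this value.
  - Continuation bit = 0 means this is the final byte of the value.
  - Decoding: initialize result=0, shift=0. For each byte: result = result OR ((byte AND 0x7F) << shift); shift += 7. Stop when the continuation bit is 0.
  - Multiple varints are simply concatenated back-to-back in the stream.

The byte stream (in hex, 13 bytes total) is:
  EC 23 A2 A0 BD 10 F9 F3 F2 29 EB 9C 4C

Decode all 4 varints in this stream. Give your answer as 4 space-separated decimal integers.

Answer: 4588 34557986 87865849 1248875

Derivation:
  byte[0]=0xEC cont=1 payload=0x6C=108: acc |= 108<<0 -> acc=108 shift=7
  byte[1]=0x23 cont=0 payload=0x23=35: acc |= 35<<7 -> acc=4588 shift=14 [end]
Varint 1: bytes[0:2] = EC 23 -> value 4588 (2 byte(s))
  byte[2]=0xA2 cont=1 payload=0x22=34: acc |= 34<<0 -> acc=34 shift=7
  byte[3]=0xA0 cont=1 payload=0x20=32: acc |= 32<<7 -> acc=4130 shift=14
  byte[4]=0xBD cont=1 payload=0x3D=61: acc |= 61<<14 -> acc=1003554 shift=21
  byte[5]=0x10 cont=0 payload=0x10=16: acc |= 16<<21 -> acc=34557986 shift=28 [end]
Varint 2: bytes[2:6] = A2 A0 BD 10 -> value 34557986 (4 byte(s))
  byte[6]=0xF9 cont=1 payload=0x79=121: acc |= 121<<0 -> acc=121 shift=7
  byte[7]=0xF3 cont=1 payload=0x73=115: acc |= 115<<7 -> acc=14841 shift=14
  byte[8]=0xF2 cont=1 payload=0x72=114: acc |= 114<<14 -> acc=1882617 shift=21
  byte[9]=0x29 cont=0 payload=0x29=41: acc |= 41<<21 -> acc=87865849 shift=28 [end]
Varint 3: bytes[6:10] = F9 F3 F2 29 -> value 87865849 (4 byte(s))
  byte[10]=0xEB cont=1 payload=0x6B=107: acc |= 107<<0 -> acc=107 shift=7
  byte[11]=0x9C cont=1 payload=0x1C=28: acc |= 28<<7 -> acc=3691 shift=14
  byte[12]=0x4C cont=0 payload=0x4C=76: acc |= 76<<14 -> acc=1248875 shift=21 [end]
Varint 4: bytes[10:13] = EB 9C 4C -> value 1248875 (3 byte(s))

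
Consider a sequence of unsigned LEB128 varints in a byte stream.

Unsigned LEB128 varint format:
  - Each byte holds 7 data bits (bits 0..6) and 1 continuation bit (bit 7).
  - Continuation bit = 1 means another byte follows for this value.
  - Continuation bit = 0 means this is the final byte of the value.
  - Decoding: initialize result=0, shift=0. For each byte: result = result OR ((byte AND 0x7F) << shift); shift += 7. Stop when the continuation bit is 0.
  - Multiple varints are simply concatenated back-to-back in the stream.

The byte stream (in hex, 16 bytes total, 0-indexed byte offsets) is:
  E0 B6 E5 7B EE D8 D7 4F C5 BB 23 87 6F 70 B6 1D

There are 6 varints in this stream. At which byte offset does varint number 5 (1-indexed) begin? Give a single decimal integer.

  byte[0]=0xE0 cont=1 payload=0x60=96: acc |= 96<<0 -> acc=96 shift=7
  byte[1]=0xB6 cont=1 payload=0x36=54: acc |= 54<<7 -> acc=7008 shift=14
  byte[2]=0xE5 cont=1 payload=0x65=101: acc |= 101<<14 -> acc=1661792 shift=21
  byte[3]=0x7B cont=0 payload=0x7B=123: acc |= 123<<21 -> acc=259611488 shift=28 [end]
Varint 1: bytes[0:4] = E0 B6 E5 7B -> value 259611488 (4 byte(s))
  byte[4]=0xEE cont=1 payload=0x6E=110: acc |= 110<<0 -> acc=110 shift=7
  byte[5]=0xD8 cont=1 payload=0x58=88: acc |= 88<<7 -> acc=11374 shift=14
  byte[6]=0xD7 cont=1 payload=0x57=87: acc |= 87<<14 -> acc=1436782 shift=21
  byte[7]=0x4F cont=0 payload=0x4F=79: acc |= 79<<21 -> acc=167111790 shift=28 [end]
Varint 2: bytes[4:8] = EE D8 D7 4F -> value 167111790 (4 byte(s))
  byte[8]=0xC5 cont=1 payload=0x45=69: acc |= 69<<0 -> acc=69 shift=7
  byte[9]=0xBB cont=1 payload=0x3B=59: acc |= 59<<7 -> acc=7621 shift=14
  byte[10]=0x23 cont=0 payload=0x23=35: acc |= 35<<14 -> acc=581061 shift=21 [end]
Varint 3: bytes[8:11] = C5 BB 23 -> value 581061 (3 byte(s))
  byte[11]=0x87 cont=1 payload=0x07=7: acc |= 7<<0 -> acc=7 shift=7
  byte[12]=0x6F cont=0 payload=0x6F=111: acc |= 111<<7 -> acc=14215 shift=14 [end]
Varint 4: bytes[11:13] = 87 6F -> value 14215 (2 byte(s))
  byte[13]=0x70 cont=0 payload=0x70=112: acc |= 112<<0 -> acc=112 shift=7 [end]
Varint 5: bytes[13:14] = 70 -> value 112 (1 byte(s))
  byte[14]=0xB6 cont=1 payload=0x36=54: acc |= 54<<0 -> acc=54 shift=7
  byte[15]=0x1D cont=0 payload=0x1D=29: acc |= 29<<7 -> acc=3766 shift=14 [end]
Varint 6: bytes[14:16] = B6 1D -> value 3766 (2 byte(s))

Answer: 13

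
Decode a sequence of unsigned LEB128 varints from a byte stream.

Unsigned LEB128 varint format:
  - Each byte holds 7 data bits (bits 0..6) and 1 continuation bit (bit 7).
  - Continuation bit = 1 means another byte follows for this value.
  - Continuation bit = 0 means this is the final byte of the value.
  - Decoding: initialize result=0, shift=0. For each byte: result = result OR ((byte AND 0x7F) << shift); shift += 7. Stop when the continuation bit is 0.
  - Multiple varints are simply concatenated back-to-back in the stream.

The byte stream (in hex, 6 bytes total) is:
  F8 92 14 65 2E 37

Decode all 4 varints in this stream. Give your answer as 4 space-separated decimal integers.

  byte[0]=0xF8 cont=1 payload=0x78=120: acc |= 120<<0 -> acc=120 shift=7
  byte[1]=0x92 cont=1 payload=0x12=18: acc |= 18<<7 -> acc=2424 shift=14
  byte[2]=0x14 cont=0 payload=0x14=20: acc |= 20<<14 -> acc=330104 shift=21 [end]
Varint 1: bytes[0:3] = F8 92 14 -> value 330104 (3 byte(s))
  byte[3]=0x65 cont=0 payload=0x65=101: acc |= 101<<0 -> acc=101 shift=7 [end]
Varint 2: bytes[3:4] = 65 -> value 101 (1 byte(s))
  byte[4]=0x2E cont=0 payload=0x2E=46: acc |= 46<<0 -> acc=46 shift=7 [end]
Varint 3: bytes[4:5] = 2E -> value 46 (1 byte(s))
  byte[5]=0x37 cont=0 payload=0x37=55: acc |= 55<<0 -> acc=55 shift=7 [end]
Varint 4: bytes[5:6] = 37 -> value 55 (1 byte(s))

Answer: 330104 101 46 55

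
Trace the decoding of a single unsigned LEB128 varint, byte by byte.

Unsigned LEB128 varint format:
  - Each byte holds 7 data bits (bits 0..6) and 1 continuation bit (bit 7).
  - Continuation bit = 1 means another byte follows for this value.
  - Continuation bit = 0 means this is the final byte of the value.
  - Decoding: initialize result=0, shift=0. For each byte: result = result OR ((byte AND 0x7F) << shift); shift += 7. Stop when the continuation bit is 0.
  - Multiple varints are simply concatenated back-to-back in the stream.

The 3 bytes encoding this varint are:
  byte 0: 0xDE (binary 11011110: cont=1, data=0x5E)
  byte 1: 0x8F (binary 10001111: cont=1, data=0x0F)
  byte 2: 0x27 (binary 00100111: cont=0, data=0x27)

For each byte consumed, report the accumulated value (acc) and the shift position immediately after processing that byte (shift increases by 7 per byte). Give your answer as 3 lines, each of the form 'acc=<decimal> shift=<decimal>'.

byte 0=0xDE: payload=0x5E=94, contrib = 94<<0 = 94; acc -> 94, shift -> 7
byte 1=0x8F: payload=0x0F=15, contrib = 15<<7 = 1920; acc -> 2014, shift -> 14
byte 2=0x27: payload=0x27=39, contrib = 39<<14 = 638976; acc -> 640990, shift -> 21

Answer: acc=94 shift=7
acc=2014 shift=14
acc=640990 shift=21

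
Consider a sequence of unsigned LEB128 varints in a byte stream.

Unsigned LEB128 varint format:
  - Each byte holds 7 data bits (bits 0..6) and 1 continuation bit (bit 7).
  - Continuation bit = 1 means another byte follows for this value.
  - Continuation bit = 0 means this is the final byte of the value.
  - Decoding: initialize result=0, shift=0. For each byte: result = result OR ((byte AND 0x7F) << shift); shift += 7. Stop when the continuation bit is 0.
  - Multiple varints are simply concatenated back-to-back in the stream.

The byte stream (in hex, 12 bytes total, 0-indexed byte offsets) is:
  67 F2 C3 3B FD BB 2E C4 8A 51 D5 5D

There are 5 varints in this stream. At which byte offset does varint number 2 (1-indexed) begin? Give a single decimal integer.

  byte[0]=0x67 cont=0 payload=0x67=103: acc |= 103<<0 -> acc=103 shift=7 [end]
Varint 1: bytes[0:1] = 67 -> value 103 (1 byte(s))
  byte[1]=0xF2 cont=1 payload=0x72=114: acc |= 114<<0 -> acc=114 shift=7
  byte[2]=0xC3 cont=1 payload=0x43=67: acc |= 67<<7 -> acc=8690 shift=14
  byte[3]=0x3B cont=0 payload=0x3B=59: acc |= 59<<14 -> acc=975346 shift=21 [end]
Varint 2: bytes[1:4] = F2 C3 3B -> value 975346 (3 byte(s))
  byte[4]=0xFD cont=1 payload=0x7D=125: acc |= 125<<0 -> acc=125 shift=7
  byte[5]=0xBB cont=1 payload=0x3B=59: acc |= 59<<7 -> acc=7677 shift=14
  byte[6]=0x2E cont=0 payload=0x2E=46: acc |= 46<<14 -> acc=761341 shift=21 [end]
Varint 3: bytes[4:7] = FD BB 2E -> value 761341 (3 byte(s))
  byte[7]=0xC4 cont=1 payload=0x44=68: acc |= 68<<0 -> acc=68 shift=7
  byte[8]=0x8A cont=1 payload=0x0A=10: acc |= 10<<7 -> acc=1348 shift=14
  byte[9]=0x51 cont=0 payload=0x51=81: acc |= 81<<14 -> acc=1328452 shift=21 [end]
Varint 4: bytes[7:10] = C4 8A 51 -> value 1328452 (3 byte(s))
  byte[10]=0xD5 cont=1 payload=0x55=85: acc |= 85<<0 -> acc=85 shift=7
  byte[11]=0x5D cont=0 payload=0x5D=93: acc |= 93<<7 -> acc=11989 shift=14 [end]
Varint 5: bytes[10:12] = D5 5D -> value 11989 (2 byte(s))

Answer: 1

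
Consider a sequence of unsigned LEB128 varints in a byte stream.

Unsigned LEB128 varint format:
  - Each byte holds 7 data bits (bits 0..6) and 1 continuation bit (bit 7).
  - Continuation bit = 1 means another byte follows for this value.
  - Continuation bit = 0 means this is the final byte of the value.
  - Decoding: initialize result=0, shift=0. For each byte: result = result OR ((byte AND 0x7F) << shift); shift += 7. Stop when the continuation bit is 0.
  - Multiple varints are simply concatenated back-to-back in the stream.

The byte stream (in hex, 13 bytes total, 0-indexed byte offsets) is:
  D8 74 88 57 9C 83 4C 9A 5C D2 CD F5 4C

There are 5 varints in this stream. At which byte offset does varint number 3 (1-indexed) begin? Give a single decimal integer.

Answer: 4

Derivation:
  byte[0]=0xD8 cont=1 payload=0x58=88: acc |= 88<<0 -> acc=88 shift=7
  byte[1]=0x74 cont=0 payload=0x74=116: acc |= 116<<7 -> acc=14936 shift=14 [end]
Varint 1: bytes[0:2] = D8 74 -> value 14936 (2 byte(s))
  byte[2]=0x88 cont=1 payload=0x08=8: acc |= 8<<0 -> acc=8 shift=7
  byte[3]=0x57 cont=0 payload=0x57=87: acc |= 87<<7 -> acc=11144 shift=14 [end]
Varint 2: bytes[2:4] = 88 57 -> value 11144 (2 byte(s))
  byte[4]=0x9C cont=1 payload=0x1C=28: acc |= 28<<0 -> acc=28 shift=7
  byte[5]=0x83 cont=1 payload=0x03=3: acc |= 3<<7 -> acc=412 shift=14
  byte[6]=0x4C cont=0 payload=0x4C=76: acc |= 76<<14 -> acc=1245596 shift=21 [end]
Varint 3: bytes[4:7] = 9C 83 4C -> value 1245596 (3 byte(s))
  byte[7]=0x9A cont=1 payload=0x1A=26: acc |= 26<<0 -> acc=26 shift=7
  byte[8]=0x5C cont=0 payload=0x5C=92: acc |= 92<<7 -> acc=11802 shift=14 [end]
Varint 4: bytes[7:9] = 9A 5C -> value 11802 (2 byte(s))
  byte[9]=0xD2 cont=1 payload=0x52=82: acc |= 82<<0 -> acc=82 shift=7
  byte[10]=0xCD cont=1 payload=0x4D=77: acc |= 77<<7 -> acc=9938 shift=14
  byte[11]=0xF5 cont=1 payload=0x75=117: acc |= 117<<14 -> acc=1926866 shift=21
  byte[12]=0x4C cont=0 payload=0x4C=76: acc |= 76<<21 -> acc=161310418 shift=28 [end]
Varint 5: bytes[9:13] = D2 CD F5 4C -> value 161310418 (4 byte(s))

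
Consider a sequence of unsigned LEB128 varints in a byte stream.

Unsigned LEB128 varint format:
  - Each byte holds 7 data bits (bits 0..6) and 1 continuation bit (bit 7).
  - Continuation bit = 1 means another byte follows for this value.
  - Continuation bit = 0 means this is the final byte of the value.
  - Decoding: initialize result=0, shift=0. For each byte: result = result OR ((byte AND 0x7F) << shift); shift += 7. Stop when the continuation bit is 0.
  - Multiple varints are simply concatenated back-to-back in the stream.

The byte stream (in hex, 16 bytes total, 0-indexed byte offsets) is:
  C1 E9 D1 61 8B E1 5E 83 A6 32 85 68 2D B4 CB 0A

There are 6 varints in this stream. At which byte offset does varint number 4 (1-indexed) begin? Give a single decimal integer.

Answer: 10

Derivation:
  byte[0]=0xC1 cont=1 payload=0x41=65: acc |= 65<<0 -> acc=65 shift=7
  byte[1]=0xE9 cont=1 payload=0x69=105: acc |= 105<<7 -> acc=13505 shift=14
  byte[2]=0xD1 cont=1 payload=0x51=81: acc |= 81<<14 -> acc=1340609 shift=21
  byte[3]=0x61 cont=0 payload=0x61=97: acc |= 97<<21 -> acc=204764353 shift=28 [end]
Varint 1: bytes[0:4] = C1 E9 D1 61 -> value 204764353 (4 byte(s))
  byte[4]=0x8B cont=1 payload=0x0B=11: acc |= 11<<0 -> acc=11 shift=7
  byte[5]=0xE1 cont=1 payload=0x61=97: acc |= 97<<7 -> acc=12427 shift=14
  byte[6]=0x5E cont=0 payload=0x5E=94: acc |= 94<<14 -> acc=1552523 shift=21 [end]
Varint 2: bytes[4:7] = 8B E1 5E -> value 1552523 (3 byte(s))
  byte[7]=0x83 cont=1 payload=0x03=3: acc |= 3<<0 -> acc=3 shift=7
  byte[8]=0xA6 cont=1 payload=0x26=38: acc |= 38<<7 -> acc=4867 shift=14
  byte[9]=0x32 cont=0 payload=0x32=50: acc |= 50<<14 -> acc=824067 shift=21 [end]
Varint 3: bytes[7:10] = 83 A6 32 -> value 824067 (3 byte(s))
  byte[10]=0x85 cont=1 payload=0x05=5: acc |= 5<<0 -> acc=5 shift=7
  byte[11]=0x68 cont=0 payload=0x68=104: acc |= 104<<7 -> acc=13317 shift=14 [end]
Varint 4: bytes[10:12] = 85 68 -> value 13317 (2 byte(s))
  byte[12]=0x2D cont=0 payload=0x2D=45: acc |= 45<<0 -> acc=45 shift=7 [end]
Varint 5: bytes[12:13] = 2D -> value 45 (1 byte(s))
  byte[13]=0xB4 cont=1 payload=0x34=52: acc |= 52<<0 -> acc=52 shift=7
  byte[14]=0xCB cont=1 payload=0x4B=75: acc |= 75<<7 -> acc=9652 shift=14
  byte[15]=0x0A cont=0 payload=0x0A=10: acc |= 10<<14 -> acc=173492 shift=21 [end]
Varint 6: bytes[13:16] = B4 CB 0A -> value 173492 (3 byte(s))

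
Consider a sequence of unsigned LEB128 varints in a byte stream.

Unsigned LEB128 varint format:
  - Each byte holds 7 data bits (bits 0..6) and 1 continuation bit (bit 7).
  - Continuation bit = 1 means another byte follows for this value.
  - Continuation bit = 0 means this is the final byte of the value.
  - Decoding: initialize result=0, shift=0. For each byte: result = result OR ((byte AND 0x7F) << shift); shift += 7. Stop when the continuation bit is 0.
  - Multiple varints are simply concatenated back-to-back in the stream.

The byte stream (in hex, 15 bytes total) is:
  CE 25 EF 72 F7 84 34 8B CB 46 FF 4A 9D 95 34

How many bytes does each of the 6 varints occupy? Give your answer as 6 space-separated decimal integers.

Answer: 2 2 3 3 2 3

Derivation:
  byte[0]=0xCE cont=1 payload=0x4E=78: acc |= 78<<0 -> acc=78 shift=7
  byte[1]=0x25 cont=0 payload=0x25=37: acc |= 37<<7 -> acc=4814 shift=14 [end]
Varint 1: bytes[0:2] = CE 25 -> value 4814 (2 byte(s))
  byte[2]=0xEF cont=1 payload=0x6F=111: acc |= 111<<0 -> acc=111 shift=7
  byte[3]=0x72 cont=0 payload=0x72=114: acc |= 114<<7 -> acc=14703 shift=14 [end]
Varint 2: bytes[2:4] = EF 72 -> value 14703 (2 byte(s))
  byte[4]=0xF7 cont=1 payload=0x77=119: acc |= 119<<0 -> acc=119 shift=7
  byte[5]=0x84 cont=1 payload=0x04=4: acc |= 4<<7 -> acc=631 shift=14
  byte[6]=0x34 cont=0 payload=0x34=52: acc |= 52<<14 -> acc=852599 shift=21 [end]
Varint 3: bytes[4:7] = F7 84 34 -> value 852599 (3 byte(s))
  byte[7]=0x8B cont=1 payload=0x0B=11: acc |= 11<<0 -> acc=11 shift=7
  byte[8]=0xCB cont=1 payload=0x4B=75: acc |= 75<<7 -> acc=9611 shift=14
  byte[9]=0x46 cont=0 payload=0x46=70: acc |= 70<<14 -> acc=1156491 shift=21 [end]
Varint 4: bytes[7:10] = 8B CB 46 -> value 1156491 (3 byte(s))
  byte[10]=0xFF cont=1 payload=0x7F=127: acc |= 127<<0 -> acc=127 shift=7
  byte[11]=0x4A cont=0 payload=0x4A=74: acc |= 74<<7 -> acc=9599 shift=14 [end]
Varint 5: bytes[10:12] = FF 4A -> value 9599 (2 byte(s))
  byte[12]=0x9D cont=1 payload=0x1D=29: acc |= 29<<0 -> acc=29 shift=7
  byte[13]=0x95 cont=1 payload=0x15=21: acc |= 21<<7 -> acc=2717 shift=14
  byte[14]=0x34 cont=0 payload=0x34=52: acc |= 52<<14 -> acc=854685 shift=21 [end]
Varint 6: bytes[12:15] = 9D 95 34 -> value 854685 (3 byte(s))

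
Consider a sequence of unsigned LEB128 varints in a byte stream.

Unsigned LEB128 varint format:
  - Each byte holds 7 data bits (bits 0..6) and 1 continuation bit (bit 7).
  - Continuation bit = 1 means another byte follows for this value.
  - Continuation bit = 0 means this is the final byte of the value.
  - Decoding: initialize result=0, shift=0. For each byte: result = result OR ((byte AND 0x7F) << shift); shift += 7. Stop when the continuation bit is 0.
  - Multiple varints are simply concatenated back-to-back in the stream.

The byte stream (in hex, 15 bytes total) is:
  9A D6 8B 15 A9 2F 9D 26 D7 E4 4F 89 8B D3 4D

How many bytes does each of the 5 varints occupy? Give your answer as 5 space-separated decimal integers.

  byte[0]=0x9A cont=1 payload=0x1A=26: acc |= 26<<0 -> acc=26 shift=7
  byte[1]=0xD6 cont=1 payload=0x56=86: acc |= 86<<7 -> acc=11034 shift=14
  byte[2]=0x8B cont=1 payload=0x0B=11: acc |= 11<<14 -> acc=191258 shift=21
  byte[3]=0x15 cont=0 payload=0x15=21: acc |= 21<<21 -> acc=44231450 shift=28 [end]
Varint 1: bytes[0:4] = 9A D6 8B 15 -> value 44231450 (4 byte(s))
  byte[4]=0xA9 cont=1 payload=0x29=41: acc |= 41<<0 -> acc=41 shift=7
  byte[5]=0x2F cont=0 payload=0x2F=47: acc |= 47<<7 -> acc=6057 shift=14 [end]
Varint 2: bytes[4:6] = A9 2F -> value 6057 (2 byte(s))
  byte[6]=0x9D cont=1 payload=0x1D=29: acc |= 29<<0 -> acc=29 shift=7
  byte[7]=0x26 cont=0 payload=0x26=38: acc |= 38<<7 -> acc=4893 shift=14 [end]
Varint 3: bytes[6:8] = 9D 26 -> value 4893 (2 byte(s))
  byte[8]=0xD7 cont=1 payload=0x57=87: acc |= 87<<0 -> acc=87 shift=7
  byte[9]=0xE4 cont=1 payload=0x64=100: acc |= 100<<7 -> acc=12887 shift=14
  byte[10]=0x4F cont=0 payload=0x4F=79: acc |= 79<<14 -> acc=1307223 shift=21 [end]
Varint 4: bytes[8:11] = D7 E4 4F -> value 1307223 (3 byte(s))
  byte[11]=0x89 cont=1 payload=0x09=9: acc |= 9<<0 -> acc=9 shift=7
  byte[12]=0x8B cont=1 payload=0x0B=11: acc |= 11<<7 -> acc=1417 shift=14
  byte[13]=0xD3 cont=1 payload=0x53=83: acc |= 83<<14 -> acc=1361289 shift=21
  byte[14]=0x4D cont=0 payload=0x4D=77: acc |= 77<<21 -> acc=162841993 shift=28 [end]
Varint 5: bytes[11:15] = 89 8B D3 4D -> value 162841993 (4 byte(s))

Answer: 4 2 2 3 4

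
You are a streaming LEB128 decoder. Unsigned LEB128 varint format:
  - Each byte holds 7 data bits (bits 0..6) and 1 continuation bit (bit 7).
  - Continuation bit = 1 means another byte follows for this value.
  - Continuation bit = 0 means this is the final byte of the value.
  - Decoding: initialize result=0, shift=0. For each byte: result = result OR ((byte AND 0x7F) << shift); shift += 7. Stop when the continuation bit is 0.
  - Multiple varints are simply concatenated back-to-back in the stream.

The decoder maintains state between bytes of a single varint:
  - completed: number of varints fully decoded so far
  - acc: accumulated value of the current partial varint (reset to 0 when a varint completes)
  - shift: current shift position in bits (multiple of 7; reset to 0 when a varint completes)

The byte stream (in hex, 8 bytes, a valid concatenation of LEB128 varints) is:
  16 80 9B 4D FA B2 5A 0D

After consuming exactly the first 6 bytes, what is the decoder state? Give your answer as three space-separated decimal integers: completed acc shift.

Answer: 2 6522 14

Derivation:
byte[0]=0x16 cont=0 payload=0x16: varint #1 complete (value=22); reset -> completed=1 acc=0 shift=0
byte[1]=0x80 cont=1 payload=0x00: acc |= 0<<0 -> completed=1 acc=0 shift=7
byte[2]=0x9B cont=1 payload=0x1B: acc |= 27<<7 -> completed=1 acc=3456 shift=14
byte[3]=0x4D cont=0 payload=0x4D: varint #2 complete (value=1265024); reset -> completed=2 acc=0 shift=0
byte[4]=0xFA cont=1 payload=0x7A: acc |= 122<<0 -> completed=2 acc=122 shift=7
byte[5]=0xB2 cont=1 payload=0x32: acc |= 50<<7 -> completed=2 acc=6522 shift=14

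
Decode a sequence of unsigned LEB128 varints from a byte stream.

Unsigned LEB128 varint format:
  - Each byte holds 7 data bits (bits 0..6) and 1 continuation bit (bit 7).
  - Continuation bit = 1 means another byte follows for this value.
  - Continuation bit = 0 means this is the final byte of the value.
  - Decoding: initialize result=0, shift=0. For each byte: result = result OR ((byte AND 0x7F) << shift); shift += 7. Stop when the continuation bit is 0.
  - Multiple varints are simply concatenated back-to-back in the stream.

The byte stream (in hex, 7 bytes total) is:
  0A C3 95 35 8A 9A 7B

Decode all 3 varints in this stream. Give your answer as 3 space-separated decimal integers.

  byte[0]=0x0A cont=0 payload=0x0A=10: acc |= 10<<0 -> acc=10 shift=7 [end]
Varint 1: bytes[0:1] = 0A -> value 10 (1 byte(s))
  byte[1]=0xC3 cont=1 payload=0x43=67: acc |= 67<<0 -> acc=67 shift=7
  byte[2]=0x95 cont=1 payload=0x15=21: acc |= 21<<7 -> acc=2755 shift=14
  byte[3]=0x35 cont=0 payload=0x35=53: acc |= 53<<14 -> acc=871107 shift=21 [end]
Varint 2: bytes[1:4] = C3 95 35 -> value 871107 (3 byte(s))
  byte[4]=0x8A cont=1 payload=0x0A=10: acc |= 10<<0 -> acc=10 shift=7
  byte[5]=0x9A cont=1 payload=0x1A=26: acc |= 26<<7 -> acc=3338 shift=14
  byte[6]=0x7B cont=0 payload=0x7B=123: acc |= 123<<14 -> acc=2018570 shift=21 [end]
Varint 3: bytes[4:7] = 8A 9A 7B -> value 2018570 (3 byte(s))

Answer: 10 871107 2018570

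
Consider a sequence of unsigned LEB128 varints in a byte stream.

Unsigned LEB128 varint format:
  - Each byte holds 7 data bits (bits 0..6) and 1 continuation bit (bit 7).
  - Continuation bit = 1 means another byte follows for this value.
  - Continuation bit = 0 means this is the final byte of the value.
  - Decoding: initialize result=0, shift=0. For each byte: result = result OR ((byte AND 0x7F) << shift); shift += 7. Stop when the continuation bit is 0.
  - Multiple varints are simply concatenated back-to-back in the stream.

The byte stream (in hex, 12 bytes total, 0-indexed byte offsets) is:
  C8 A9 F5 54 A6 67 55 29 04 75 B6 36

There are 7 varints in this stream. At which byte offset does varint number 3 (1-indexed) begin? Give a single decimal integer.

Answer: 6

Derivation:
  byte[0]=0xC8 cont=1 payload=0x48=72: acc |= 72<<0 -> acc=72 shift=7
  byte[1]=0xA9 cont=1 payload=0x29=41: acc |= 41<<7 -> acc=5320 shift=14
  byte[2]=0xF5 cont=1 payload=0x75=117: acc |= 117<<14 -> acc=1922248 shift=21
  byte[3]=0x54 cont=0 payload=0x54=84: acc |= 84<<21 -> acc=178083016 shift=28 [end]
Varint 1: bytes[0:4] = C8 A9 F5 54 -> value 178083016 (4 byte(s))
  byte[4]=0xA6 cont=1 payload=0x26=38: acc |= 38<<0 -> acc=38 shift=7
  byte[5]=0x67 cont=0 payload=0x67=103: acc |= 103<<7 -> acc=13222 shift=14 [end]
Varint 2: bytes[4:6] = A6 67 -> value 13222 (2 byte(s))
  byte[6]=0x55 cont=0 payload=0x55=85: acc |= 85<<0 -> acc=85 shift=7 [end]
Varint 3: bytes[6:7] = 55 -> value 85 (1 byte(s))
  byte[7]=0x29 cont=0 payload=0x29=41: acc |= 41<<0 -> acc=41 shift=7 [end]
Varint 4: bytes[7:8] = 29 -> value 41 (1 byte(s))
  byte[8]=0x04 cont=0 payload=0x04=4: acc |= 4<<0 -> acc=4 shift=7 [end]
Varint 5: bytes[8:9] = 04 -> value 4 (1 byte(s))
  byte[9]=0x75 cont=0 payload=0x75=117: acc |= 117<<0 -> acc=117 shift=7 [end]
Varint 6: bytes[9:10] = 75 -> value 117 (1 byte(s))
  byte[10]=0xB6 cont=1 payload=0x36=54: acc |= 54<<0 -> acc=54 shift=7
  byte[11]=0x36 cont=0 payload=0x36=54: acc |= 54<<7 -> acc=6966 shift=14 [end]
Varint 7: bytes[10:12] = B6 36 -> value 6966 (2 byte(s))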